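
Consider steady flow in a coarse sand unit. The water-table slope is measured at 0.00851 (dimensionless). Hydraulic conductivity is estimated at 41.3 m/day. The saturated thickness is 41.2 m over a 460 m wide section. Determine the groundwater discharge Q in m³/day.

Cross-sectional area A = 460 × 41.2 = 18952 m².
Hydraulic gradient i = 0.00851.
Darcy's law: Q = K · A · i = 41.30 × 18952 × 0.008510 = 6661 m³/day.

6660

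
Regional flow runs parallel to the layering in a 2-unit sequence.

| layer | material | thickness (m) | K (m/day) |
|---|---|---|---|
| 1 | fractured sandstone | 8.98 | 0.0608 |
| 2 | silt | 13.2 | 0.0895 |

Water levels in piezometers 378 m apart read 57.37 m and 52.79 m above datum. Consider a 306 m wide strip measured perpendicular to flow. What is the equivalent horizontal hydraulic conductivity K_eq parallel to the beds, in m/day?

Flow is parallel to layering, so each bed carries its own Darcy discharge and the transmissivities add.
Σ(K_i·b_i) = 0.0608×8.98 + 0.0895×13.2 = 1.727 m²/day.
Total thickness b = 22.18 m, so K_eq = Σ(K_i·b_i)/b = 0.07788 m/day.

0.0779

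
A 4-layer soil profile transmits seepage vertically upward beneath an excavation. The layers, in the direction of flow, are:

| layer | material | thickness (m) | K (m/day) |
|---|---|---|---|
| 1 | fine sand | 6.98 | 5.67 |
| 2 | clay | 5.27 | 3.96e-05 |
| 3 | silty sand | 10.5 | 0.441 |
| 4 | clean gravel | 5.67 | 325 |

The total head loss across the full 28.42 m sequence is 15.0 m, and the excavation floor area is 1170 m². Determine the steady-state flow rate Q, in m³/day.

Flow is perpendicular to layering, so the layers act in series and the equivalent K is the thickness-weighted harmonic mean.
Total thickness L = 6.98 + 5.27 + 10.5 + 5.67 = 28.42 m.
Σ(b_i/K_i) = 6.98/5.67 + 5.27/3.96e-05 + 10.5/0.441 + 5.67/325 = 1.331e+05 d.
K_eq = L / Σ(b_i/K_i) = 28.42 / 1.331e+05 = 0.0002135 m/day.
Q = K_eq · A · (Δh/L) = 0.0002135 × 1170 × (15.0/28.42) = 0.1318 m³/day.

0.132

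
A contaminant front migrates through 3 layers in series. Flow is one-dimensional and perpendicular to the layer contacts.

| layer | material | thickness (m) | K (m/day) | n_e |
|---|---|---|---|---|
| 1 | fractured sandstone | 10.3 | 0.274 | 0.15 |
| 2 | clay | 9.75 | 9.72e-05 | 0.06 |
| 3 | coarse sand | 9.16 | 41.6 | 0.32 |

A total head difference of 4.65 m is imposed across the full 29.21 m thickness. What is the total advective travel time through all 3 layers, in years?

299

With flow normal to the layers, continuity requires the same specific discharge q through every layer.
Σ(b_i/K_i) = 10.3/0.274 + 9.75/9.72e-05 + 9.16/41.6 = 1.003e+05 d.
q = Δh / Σ(b_i/K_i) = 4.65 / 1.003e+05 = 4.634e-05 m/day.
In each layer the seepage velocity is v_i = q/n_i, so the layer transit time is t_i = b_i·n_i / q:
  layer 1 (fractured sandstone): t_1 = 10.3 × 0.15 / 4.634e-05 = 33341 d
  layer 2 (clay): t_2 = 9.75 × 0.06 / 4.634e-05 = 12624 d
  layer 3 (coarse sand): t_3 = 9.16 × 0.32 / 4.634e-05 = 63255 d
Total t = Σ t_i = 1.092e+05 days = 299.0 years.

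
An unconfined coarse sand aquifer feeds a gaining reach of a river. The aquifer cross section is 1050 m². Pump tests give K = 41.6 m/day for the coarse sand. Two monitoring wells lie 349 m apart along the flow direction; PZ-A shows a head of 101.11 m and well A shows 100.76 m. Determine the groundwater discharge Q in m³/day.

43.8

Hydraulic gradient i = (101.11 − 100.76) / 349 = 0.35 / 349 = 0.001003.
Darcy's law: Q = K · A · i = 41.60 × 1050 × 0.001003 = 43.81 m³/day.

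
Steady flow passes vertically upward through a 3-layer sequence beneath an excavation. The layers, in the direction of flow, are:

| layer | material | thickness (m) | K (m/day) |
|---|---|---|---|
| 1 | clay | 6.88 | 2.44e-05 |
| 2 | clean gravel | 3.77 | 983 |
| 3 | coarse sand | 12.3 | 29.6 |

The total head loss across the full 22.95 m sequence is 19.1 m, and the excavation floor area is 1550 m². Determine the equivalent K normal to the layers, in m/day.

8.14e-05

Flow is perpendicular to layering, so the layers act in series and the equivalent K is the thickness-weighted harmonic mean.
Total thickness L = 6.88 + 3.77 + 12.3 = 22.95 m.
Σ(b_i/K_i) = 6.88/2.44e-05 + 3.77/983 + 12.3/29.6 = 2.820e+05 d.
K_eq = L / Σ(b_i/K_i) = 22.95 / 2.820e+05 = 8.139e-05 m/day.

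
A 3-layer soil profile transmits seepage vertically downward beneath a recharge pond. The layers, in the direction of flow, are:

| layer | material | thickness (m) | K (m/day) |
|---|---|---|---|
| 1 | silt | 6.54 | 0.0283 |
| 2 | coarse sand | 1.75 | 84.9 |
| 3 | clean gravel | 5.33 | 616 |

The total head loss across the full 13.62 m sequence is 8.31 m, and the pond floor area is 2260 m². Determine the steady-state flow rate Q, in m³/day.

81.3

Flow is perpendicular to layering, so the layers act in series and the equivalent K is the thickness-weighted harmonic mean.
Total thickness L = 6.54 + 1.75 + 5.33 = 13.62 m.
Σ(b_i/K_i) = 6.54/0.0283 + 1.75/84.9 + 5.33/616 = 231.1 d.
K_eq = L / Σ(b_i/K_i) = 13.62 / 231.1 = 0.05893 m/day.
Q = K_eq · A · (Δh/L) = 0.05893 × 2260 × (8.31/13.62) = 81.26 m³/day.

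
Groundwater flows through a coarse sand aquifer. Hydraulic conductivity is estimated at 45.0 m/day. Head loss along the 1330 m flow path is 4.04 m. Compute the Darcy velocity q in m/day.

0.137

Hydraulic gradient i = Δh / L = 4.04 / 1330 = 0.003038.
Specific discharge q = K · i = 45.00 × 0.003038 = 0.1367 m/day.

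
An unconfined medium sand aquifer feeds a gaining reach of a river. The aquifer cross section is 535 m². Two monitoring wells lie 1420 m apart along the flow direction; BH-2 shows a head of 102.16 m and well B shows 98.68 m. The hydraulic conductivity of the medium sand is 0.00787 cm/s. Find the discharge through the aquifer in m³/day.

8.92

Convert K: 0.00787 cm/s × 864 = 6.800 m/day.
Hydraulic gradient i = (102.16 − 98.68) / 1420 = 3.48 / 1420 = 0.002451.
Darcy's law: Q = K · A · i = 6.800 × 535.0 × 0.002451 = 8.915 m³/day.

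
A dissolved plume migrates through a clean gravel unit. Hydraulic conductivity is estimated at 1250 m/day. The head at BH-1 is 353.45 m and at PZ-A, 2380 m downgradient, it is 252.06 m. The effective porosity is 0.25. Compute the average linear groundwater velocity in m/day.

Hydraulic gradient i = (353.45 − 252.06) / 2380 = 101.39 / 2380 = 0.04260.
Darcy flux q = K · i = 1250 × 0.04260 = 53.25 m/day.
Seepage velocity v = q / n_e = 53.25 / 0.25 = 213.0 m/day.

213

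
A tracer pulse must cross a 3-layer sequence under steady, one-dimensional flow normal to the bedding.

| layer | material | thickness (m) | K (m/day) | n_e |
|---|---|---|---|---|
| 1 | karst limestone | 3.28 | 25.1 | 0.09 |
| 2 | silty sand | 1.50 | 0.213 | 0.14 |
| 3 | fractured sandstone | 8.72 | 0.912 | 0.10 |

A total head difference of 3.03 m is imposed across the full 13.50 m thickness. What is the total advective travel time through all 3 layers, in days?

With flow normal to the layers, continuity requires the same specific discharge q through every layer.
Σ(b_i/K_i) = 3.28/25.1 + 1.50/0.213 + 8.72/0.912 = 16.73 d.
q = Δh / Σ(b_i/K_i) = 3.03 / 16.73 = 0.1811 m/day.
In each layer the seepage velocity is v_i = q/n_i, so the layer transit time is t_i = b_i·n_i / q:
  layer 1 (karst limestone): t_1 = 3.28 × 0.09 / 0.1811 = 1.630 d
  layer 2 (silty sand): t_2 = 1.50 × 0.14 / 0.1811 = 1.160 d
  layer 3 (fractured sandstone): t_3 = 8.72 × 0.10 / 0.1811 = 4.816 d
Total t = Σ t_i = 7.606 days.

7.61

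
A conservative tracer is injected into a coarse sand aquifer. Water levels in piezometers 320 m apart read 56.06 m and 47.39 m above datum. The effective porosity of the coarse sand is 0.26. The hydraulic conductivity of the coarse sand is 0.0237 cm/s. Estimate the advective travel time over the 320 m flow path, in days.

Convert K: 0.0237 cm/s × 864 = 20.48 m/day.
Hydraulic gradient i = (56.06 − 47.39) / 320 = 8.67 / 320 = 0.02709.
Darcy flux q = K · i = 20.48 × 0.02709 = 0.5548 m/day.
Seepage velocity v = q / n_e = 0.5548 / 0.26 = 2.134 m/day.
Travel time t = L / v = 320 / 2.134 = 150.0 days.

150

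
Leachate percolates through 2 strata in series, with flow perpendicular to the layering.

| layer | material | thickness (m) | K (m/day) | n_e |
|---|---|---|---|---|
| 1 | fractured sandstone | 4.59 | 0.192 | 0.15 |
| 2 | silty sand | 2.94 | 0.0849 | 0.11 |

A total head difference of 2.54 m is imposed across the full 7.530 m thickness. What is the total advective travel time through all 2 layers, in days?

With flow normal to the layers, continuity requires the same specific discharge q through every layer.
Σ(b_i/K_i) = 4.59/0.192 + 2.94/0.0849 = 58.54 d.
q = Δh / Σ(b_i/K_i) = 2.54 / 58.54 = 0.04339 m/day.
In each layer the seepage velocity is v_i = q/n_i, so the layer transit time is t_i = b_i·n_i / q:
  layer 1 (fractured sandstone): t_1 = 4.59 × 0.15 / 0.04339 = 15.87 d
  layer 2 (silty sand): t_2 = 2.94 × 0.11 / 0.04339 = 7.453 d
Total t = Σ t_i = 23.32 days.

23.3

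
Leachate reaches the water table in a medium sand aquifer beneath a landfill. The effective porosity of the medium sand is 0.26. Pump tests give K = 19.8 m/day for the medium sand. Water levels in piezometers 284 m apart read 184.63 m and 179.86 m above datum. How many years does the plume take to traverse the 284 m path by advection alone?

Hydraulic gradient i = (184.63 − 179.86) / 284 = 4.77 / 284 = 0.01680.
Darcy flux q = K · i = 19.80 × 0.01680 = 0.3326 m/day.
Seepage velocity v = q / n_e = 0.3326 / 0.26 = 1.279 m/day.
Travel time t = L / v = 284 / 1.279 = 222.0 days = 0.6079 years.

0.608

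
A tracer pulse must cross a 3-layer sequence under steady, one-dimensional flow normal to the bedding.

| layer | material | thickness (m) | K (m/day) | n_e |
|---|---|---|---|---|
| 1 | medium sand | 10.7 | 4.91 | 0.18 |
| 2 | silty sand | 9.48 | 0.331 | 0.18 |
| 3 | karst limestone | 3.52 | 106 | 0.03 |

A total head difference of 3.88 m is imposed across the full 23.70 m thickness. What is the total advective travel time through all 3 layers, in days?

With flow normal to the layers, continuity requires the same specific discharge q through every layer.
Σ(b_i/K_i) = 10.7/4.91 + 9.48/0.331 + 3.52/106 = 30.85 d.
q = Δh / Σ(b_i/K_i) = 3.88 / 30.85 = 0.1258 m/day.
In each layer the seepage velocity is v_i = q/n_i, so the layer transit time is t_i = b_i·n_i / q:
  layer 1 (medium sand): t_1 = 10.7 × 0.18 / 0.1258 = 15.32 d
  layer 2 (silty sand): t_2 = 9.48 × 0.18 / 0.1258 = 13.57 d
  layer 3 (karst limestone): t_3 = 3.52 × 0.03 / 0.1258 = 0.8397 d
Total t = Σ t_i = 29.72 days.

29.7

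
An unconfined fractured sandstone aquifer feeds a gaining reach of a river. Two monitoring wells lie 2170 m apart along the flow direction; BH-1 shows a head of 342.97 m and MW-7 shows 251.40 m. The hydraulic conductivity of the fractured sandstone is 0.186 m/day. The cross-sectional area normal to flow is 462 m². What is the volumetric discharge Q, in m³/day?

3.63

Hydraulic gradient i = (342.97 − 251.40) / 2170 = 91.57 / 2170 = 0.04220.
Darcy's law: Q = K · A · i = 0.1860 × 462.0 × 0.04220 = 3.626 m³/day.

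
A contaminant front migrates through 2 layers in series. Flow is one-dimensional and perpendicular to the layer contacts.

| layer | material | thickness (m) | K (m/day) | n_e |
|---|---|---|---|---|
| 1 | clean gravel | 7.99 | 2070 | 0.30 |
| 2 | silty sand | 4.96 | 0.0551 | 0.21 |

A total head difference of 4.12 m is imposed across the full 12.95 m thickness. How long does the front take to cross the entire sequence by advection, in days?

75.1

With flow normal to the layers, continuity requires the same specific discharge q through every layer.
Σ(b_i/K_i) = 7.99/2070 + 4.96/0.0551 = 90.02 d.
q = Δh / Σ(b_i/K_i) = 4.12 / 90.02 = 0.04577 m/day.
In each layer the seepage velocity is v_i = q/n_i, so the layer transit time is t_i = b_i·n_i / q:
  layer 1 (clean gravel): t_1 = 7.99 × 0.30 / 0.04577 = 52.37 d
  layer 2 (silty sand): t_2 = 4.96 × 0.21 / 0.04577 = 22.76 d
Total t = Σ t_i = 75.13 days.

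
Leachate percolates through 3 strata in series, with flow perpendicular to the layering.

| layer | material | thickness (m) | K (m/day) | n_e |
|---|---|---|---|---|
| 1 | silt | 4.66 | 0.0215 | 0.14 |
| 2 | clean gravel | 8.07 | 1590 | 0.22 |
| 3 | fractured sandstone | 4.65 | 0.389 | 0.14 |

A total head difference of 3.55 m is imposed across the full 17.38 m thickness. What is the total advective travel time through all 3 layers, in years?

With flow normal to the layers, continuity requires the same specific discharge q through every layer.
Σ(b_i/K_i) = 4.66/0.0215 + 8.07/1590 + 4.65/0.389 = 228.7 d.
q = Δh / Σ(b_i/K_i) = 3.55 / 228.7 = 0.01552 m/day.
In each layer the seepage velocity is v_i = q/n_i, so the layer transit time is t_i = b_i·n_i / q:
  layer 1 (silt): t_1 = 4.66 × 0.14 / 0.01552 = 42.03 d
  layer 2 (clean gravel): t_2 = 8.07 × 0.22 / 0.01552 = 114.4 d
  layer 3 (fractured sandstone): t_3 = 4.65 × 0.14 / 0.01552 = 41.94 d
Total t = Σ t_i = 198.3 days = 0.5430 years.

0.543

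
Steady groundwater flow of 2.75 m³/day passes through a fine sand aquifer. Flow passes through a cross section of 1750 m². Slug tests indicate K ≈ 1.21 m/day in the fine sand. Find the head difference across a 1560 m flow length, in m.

From Q = K·A·i, i = Q / (K·A) = 2.75 / (1.210 × 1750) = 0.001299.
Head loss Δh = i · L = 0.001299 × 1560 = 2.026 m.

2.03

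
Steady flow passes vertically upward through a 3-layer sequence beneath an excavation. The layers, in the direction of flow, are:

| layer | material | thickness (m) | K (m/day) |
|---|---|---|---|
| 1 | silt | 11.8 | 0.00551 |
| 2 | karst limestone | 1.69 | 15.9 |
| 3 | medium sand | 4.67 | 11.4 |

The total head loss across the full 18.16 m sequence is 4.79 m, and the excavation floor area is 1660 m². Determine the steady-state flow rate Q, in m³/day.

3.71

Flow is perpendicular to layering, so the layers act in series and the equivalent K is the thickness-weighted harmonic mean.
Total thickness L = 11.8 + 1.69 + 4.67 = 18.16 m.
Σ(b_i/K_i) = 11.8/0.00551 + 1.69/15.9 + 4.67/11.4 = 2142 d.
K_eq = L / Σ(b_i/K_i) = 18.16 / 2142 = 0.008478 m/day.
Q = K_eq · A · (Δh/L) = 0.008478 × 1660 × (4.79/18.16) = 3.712 m³/day.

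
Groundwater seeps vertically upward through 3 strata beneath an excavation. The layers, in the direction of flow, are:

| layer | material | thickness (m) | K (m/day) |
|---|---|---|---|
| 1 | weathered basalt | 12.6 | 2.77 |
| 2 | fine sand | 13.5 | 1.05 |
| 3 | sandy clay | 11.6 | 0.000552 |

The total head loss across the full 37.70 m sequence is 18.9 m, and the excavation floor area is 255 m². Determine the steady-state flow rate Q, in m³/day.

Flow is perpendicular to layering, so the layers act in series and the equivalent K is the thickness-weighted harmonic mean.
Total thickness L = 12.6 + 13.5 + 11.6 = 37.70 m.
Σ(b_i/K_i) = 12.6/2.77 + 13.5/1.05 + 11.6/0.000552 = 21032 d.
K_eq = L / Σ(b_i/K_i) = 37.70 / 21032 = 0.001793 m/day.
Q = K_eq · A · (Δh/L) = 0.001793 × 255 × (18.9/37.70) = 0.2292 m³/day.

0.229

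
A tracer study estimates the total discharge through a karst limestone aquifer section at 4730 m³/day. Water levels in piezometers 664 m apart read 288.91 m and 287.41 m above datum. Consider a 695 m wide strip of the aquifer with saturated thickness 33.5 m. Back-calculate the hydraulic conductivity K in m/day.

Cross-sectional area A = 695 × 33.5 = 23282 m².
Hydraulic gradient i = (288.91 − 287.41) / 664 = 1.5 / 664 = 0.002259.
From Q = K·A·i, K = Q / (A·i) = 4730 / (23282 × 0.002259) = 89.93 m/day.

89.9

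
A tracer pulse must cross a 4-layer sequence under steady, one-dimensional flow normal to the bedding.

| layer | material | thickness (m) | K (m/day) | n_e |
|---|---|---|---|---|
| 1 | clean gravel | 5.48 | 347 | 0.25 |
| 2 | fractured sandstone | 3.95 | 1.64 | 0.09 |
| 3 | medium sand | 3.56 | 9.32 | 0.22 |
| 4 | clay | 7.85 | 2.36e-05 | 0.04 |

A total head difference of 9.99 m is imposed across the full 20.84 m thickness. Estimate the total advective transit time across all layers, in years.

With flow normal to the layers, continuity requires the same specific discharge q through every layer.
Σ(b_i/K_i) = 5.48/347 + 3.95/1.64 + 3.56/9.32 + 7.85/2.36e-05 = 3.326e+05 d.
q = Δh / Σ(b_i/K_i) = 9.99 / 3.326e+05 = 3.003e-05 m/day.
In each layer the seepage velocity is v_i = q/n_i, so the layer transit time is t_i = b_i·n_i / q:
  layer 1 (clean gravel): t_1 = 5.48 × 0.25 / 3.003e-05 = 45616 d
  layer 2 (fractured sandstone): t_2 = 3.95 × 0.09 / 3.003e-05 = 11837 d
  layer 3 (medium sand): t_3 = 3.56 × 0.22 / 3.003e-05 = 26078 d
  layer 4 (clay): t_4 = 7.85 × 0.04 / 3.003e-05 = 10455 d
Total t = Σ t_i = 93985 days = 257.3 years.

257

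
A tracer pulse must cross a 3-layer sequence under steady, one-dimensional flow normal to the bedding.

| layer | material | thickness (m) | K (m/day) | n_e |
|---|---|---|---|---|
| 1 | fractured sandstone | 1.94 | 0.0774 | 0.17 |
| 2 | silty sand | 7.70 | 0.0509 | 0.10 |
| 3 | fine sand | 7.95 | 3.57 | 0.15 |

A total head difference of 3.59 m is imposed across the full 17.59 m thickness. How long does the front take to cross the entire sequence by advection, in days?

With flow normal to the layers, continuity requires the same specific discharge q through every layer.
Σ(b_i/K_i) = 1.94/0.0774 + 7.70/0.0509 + 7.95/3.57 = 178.6 d.
q = Δh / Σ(b_i/K_i) = 3.59 / 178.6 = 0.02010 m/day.
In each layer the seepage velocity is v_i = q/n_i, so the layer transit time is t_i = b_i·n_i / q:
  layer 1 (fractured sandstone): t_1 = 1.94 × 0.17 / 0.02010 = 16.40 d
  layer 2 (silty sand): t_2 = 7.70 × 0.10 / 0.02010 = 38.30 d
  layer 3 (fine sand): t_3 = 7.95 × 0.15 / 0.02010 = 59.32 d
Total t = Σ t_i = 114.0 days.

114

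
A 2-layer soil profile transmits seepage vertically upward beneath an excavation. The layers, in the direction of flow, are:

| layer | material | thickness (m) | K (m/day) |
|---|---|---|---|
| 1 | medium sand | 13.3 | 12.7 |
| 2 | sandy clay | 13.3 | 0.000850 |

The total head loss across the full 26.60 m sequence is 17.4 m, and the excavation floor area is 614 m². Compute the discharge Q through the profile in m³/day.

Flow is perpendicular to layering, so the layers act in series and the equivalent K is the thickness-weighted harmonic mean.
Total thickness L = 13.3 + 13.3 = 26.60 m.
Σ(b_i/K_i) = 13.3/12.7 + 13.3/0.000850 = 15648 d.
K_eq = L / Σ(b_i/K_i) = 26.60 / 15648 = 0.001700 m/day.
Q = K_eq · A · (Δh/L) = 0.001700 × 614 × (17.4/26.60) = 0.6827 m³/day.

0.683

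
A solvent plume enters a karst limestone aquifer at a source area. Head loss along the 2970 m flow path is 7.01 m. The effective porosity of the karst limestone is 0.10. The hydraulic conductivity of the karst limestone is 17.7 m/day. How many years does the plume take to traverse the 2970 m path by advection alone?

19.5

Hydraulic gradient i = Δh / L = 7.01 / 2970 = 0.002360.
Darcy flux q = K · i = 17.70 × 0.002360 = 0.04178 m/day.
Seepage velocity v = q / n_e = 0.04178 / 0.10 = 0.4178 m/day.
Travel time t = L / v = 2970 / 0.4178 = 7109 days = 19.46 years.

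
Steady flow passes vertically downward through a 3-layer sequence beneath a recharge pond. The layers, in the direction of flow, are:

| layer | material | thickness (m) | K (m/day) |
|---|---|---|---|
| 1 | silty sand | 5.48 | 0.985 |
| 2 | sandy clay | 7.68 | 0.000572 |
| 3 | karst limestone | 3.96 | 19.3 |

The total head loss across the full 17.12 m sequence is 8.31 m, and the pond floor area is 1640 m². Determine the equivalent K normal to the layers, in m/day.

Flow is perpendicular to layering, so the layers act in series and the equivalent K is the thickness-weighted harmonic mean.
Total thickness L = 5.48 + 7.68 + 3.96 = 17.12 m.
Σ(b_i/K_i) = 5.48/0.985 + 7.68/0.000572 + 3.96/19.3 = 13432 d.
K_eq = L / Σ(b_i/K_i) = 17.12 / 13432 = 0.001275 m/day.

0.00127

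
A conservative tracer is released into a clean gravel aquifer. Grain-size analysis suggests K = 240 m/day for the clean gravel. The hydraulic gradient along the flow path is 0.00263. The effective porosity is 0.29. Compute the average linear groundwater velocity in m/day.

2.18

Hydraulic gradient i = 0.00263.
Darcy flux q = K · i = 240.0 × 0.002630 = 0.6312 m/day.
Seepage velocity v = q / n_e = 0.6312 / 0.29 = 2.177 m/day.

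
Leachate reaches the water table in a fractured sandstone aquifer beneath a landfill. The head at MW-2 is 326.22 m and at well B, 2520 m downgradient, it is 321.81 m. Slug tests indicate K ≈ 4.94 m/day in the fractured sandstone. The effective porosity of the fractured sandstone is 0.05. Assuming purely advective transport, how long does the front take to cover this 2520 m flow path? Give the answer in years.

39.9

Hydraulic gradient i = (326.22 − 321.81) / 2520 = 4.41 / 2520 = 0.001750.
Darcy flux q = K · i = 4.940 × 0.001750 = 0.008645 m/day.
Seepage velocity v = q / n_e = 0.008645 / 0.05 = 0.1729 m/day.
Travel time t = L / v = 2520 / 0.1729 = 14575 days = 39.90 years.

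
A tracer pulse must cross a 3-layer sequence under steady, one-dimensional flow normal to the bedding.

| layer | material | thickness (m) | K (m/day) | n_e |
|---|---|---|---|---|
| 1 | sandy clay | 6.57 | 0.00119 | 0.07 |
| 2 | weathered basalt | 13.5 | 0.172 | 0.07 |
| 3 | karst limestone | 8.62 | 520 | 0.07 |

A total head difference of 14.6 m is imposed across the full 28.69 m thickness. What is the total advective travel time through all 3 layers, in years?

2.11

With flow normal to the layers, continuity requires the same specific discharge q through every layer.
Σ(b_i/K_i) = 6.57/0.00119 + 13.5/0.172 + 8.62/520 = 5600 d.
q = Δh / Σ(b_i/K_i) = 14.6 / 5600 = 0.002607 m/day.
In each layer the seepage velocity is v_i = q/n_i, so the layer transit time is t_i = b_i·n_i / q:
  layer 1 (sandy clay): t_1 = 6.57 × 0.07 / 0.002607 = 176.4 d
  layer 2 (weathered basalt): t_2 = 13.5 × 0.07 / 0.002607 = 362.4 d
  layer 3 (karst limestone): t_3 = 8.62 × 0.07 / 0.002607 = 231.4 d
Total t = Σ t_i = 770.2 days = 2.109 years.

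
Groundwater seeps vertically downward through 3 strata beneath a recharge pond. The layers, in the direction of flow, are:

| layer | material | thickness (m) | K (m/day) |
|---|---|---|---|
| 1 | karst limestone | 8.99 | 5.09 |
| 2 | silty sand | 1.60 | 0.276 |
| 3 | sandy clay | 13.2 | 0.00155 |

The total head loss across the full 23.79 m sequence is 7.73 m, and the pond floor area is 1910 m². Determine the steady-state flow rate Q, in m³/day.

Flow is perpendicular to layering, so the layers act in series and the equivalent K is the thickness-weighted harmonic mean.
Total thickness L = 8.99 + 1.60 + 13.2 = 23.79 m.
Σ(b_i/K_i) = 8.99/5.09 + 1.60/0.276 + 13.2/0.00155 = 8524 d.
K_eq = L / Σ(b_i/K_i) = 23.79 / 8524 = 0.002791 m/day.
Q = K_eq · A · (Δh/L) = 0.002791 × 1910 × (7.73/23.79) = 1.732 m³/day.

1.73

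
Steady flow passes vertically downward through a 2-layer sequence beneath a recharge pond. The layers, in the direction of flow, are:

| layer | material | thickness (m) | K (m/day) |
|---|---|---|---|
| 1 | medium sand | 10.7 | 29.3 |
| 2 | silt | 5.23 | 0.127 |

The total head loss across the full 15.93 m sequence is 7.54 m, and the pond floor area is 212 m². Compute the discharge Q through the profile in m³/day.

Flow is perpendicular to layering, so the layers act in series and the equivalent K is the thickness-weighted harmonic mean.
Total thickness L = 10.7 + 5.23 = 15.93 m.
Σ(b_i/K_i) = 10.7/29.3 + 5.23/0.127 = 41.55 d.
K_eq = L / Σ(b_i/K_i) = 15.93 / 41.55 = 0.3834 m/day.
Q = K_eq · A · (Δh/L) = 0.3834 × 212 × (7.54/15.93) = 38.47 m³/day.

38.5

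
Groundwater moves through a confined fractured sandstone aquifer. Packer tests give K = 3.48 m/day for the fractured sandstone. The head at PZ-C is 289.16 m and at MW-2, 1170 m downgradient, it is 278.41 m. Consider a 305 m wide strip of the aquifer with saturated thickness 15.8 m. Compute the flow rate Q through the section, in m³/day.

Cross-sectional area A = 305 × 15.8 = 4819 m².
Hydraulic gradient i = (289.16 − 278.41) / 1170 = 10.75 / 1170 = 0.009188.
Darcy's law: Q = K · A · i = 3.480 × 4819 × 0.009188 = 154.1 m³/day.

154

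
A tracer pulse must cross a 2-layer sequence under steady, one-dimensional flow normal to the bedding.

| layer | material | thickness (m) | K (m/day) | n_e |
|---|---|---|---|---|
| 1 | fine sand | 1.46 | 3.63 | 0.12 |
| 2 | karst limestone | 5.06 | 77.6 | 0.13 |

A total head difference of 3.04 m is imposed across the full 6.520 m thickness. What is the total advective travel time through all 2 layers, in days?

0.128

With flow normal to the layers, continuity requires the same specific discharge q through every layer.
Σ(b_i/K_i) = 1.46/3.63 + 5.06/77.6 = 0.4674 d.
q = Δh / Σ(b_i/K_i) = 3.04 / 0.4674 = 6.504 m/day.
In each layer the seepage velocity is v_i = q/n_i, so the layer transit time is t_i = b_i·n_i / q:
  layer 1 (fine sand): t_1 = 1.46 × 0.12 / 6.504 = 0.02694 d
  layer 2 (karst limestone): t_2 = 5.06 × 0.13 / 6.504 = 0.1011 d
Total t = Σ t_i = 0.1281 days.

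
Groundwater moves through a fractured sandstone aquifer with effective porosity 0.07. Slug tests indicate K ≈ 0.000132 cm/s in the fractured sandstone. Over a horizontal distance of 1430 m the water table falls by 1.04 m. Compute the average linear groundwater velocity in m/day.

Convert K: 0.000132 cm/s × 864 = 0.1140 m/day.
Hydraulic gradient i = Δh / L = 1.04 / 1430 = 0.0007273.
Darcy flux q = K · i = 0.1140 × 0.0007273 = 8.294e-05 m/day.
Seepage velocity v = q / n_e = 8.294e-05 / 0.07 = 0.001185 m/day.

0.00118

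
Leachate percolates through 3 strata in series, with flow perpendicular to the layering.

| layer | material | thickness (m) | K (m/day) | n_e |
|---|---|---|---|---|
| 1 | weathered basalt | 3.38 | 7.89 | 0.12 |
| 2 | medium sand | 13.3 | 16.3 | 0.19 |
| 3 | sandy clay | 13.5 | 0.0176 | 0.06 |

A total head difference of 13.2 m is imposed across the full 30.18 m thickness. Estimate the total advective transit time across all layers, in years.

0.596

With flow normal to the layers, continuity requires the same specific discharge q through every layer.
Σ(b_i/K_i) = 3.38/7.89 + 13.3/16.3 + 13.5/0.0176 = 768.3 d.
q = Δh / Σ(b_i/K_i) = 13.2 / 768.3 = 0.01718 m/day.
In each layer the seepage velocity is v_i = q/n_i, so the layer transit time is t_i = b_i·n_i / q:
  layer 1 (weathered basalt): t_1 = 3.38 × 0.12 / 0.01718 = 23.61 d
  layer 2 (medium sand): t_2 = 13.3 × 0.19 / 0.01718 = 147.1 d
  layer 3 (sandy clay): t_3 = 13.5 × 0.06 / 0.01718 = 47.15 d
Total t = Σ t_i = 217.8 days = 0.5964 years.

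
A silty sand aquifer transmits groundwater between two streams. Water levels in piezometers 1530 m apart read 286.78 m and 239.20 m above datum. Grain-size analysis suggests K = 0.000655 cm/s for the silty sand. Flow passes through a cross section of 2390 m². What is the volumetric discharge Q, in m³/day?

42.1

Convert K: 0.000655 cm/s × 864 = 0.5659 m/day.
Hydraulic gradient i = (286.78 − 239.20) / 1530 = 47.58 / 1530 = 0.03110.
Darcy's law: Q = K · A · i = 0.5659 × 2390 × 0.03110 = 42.06 m³/day.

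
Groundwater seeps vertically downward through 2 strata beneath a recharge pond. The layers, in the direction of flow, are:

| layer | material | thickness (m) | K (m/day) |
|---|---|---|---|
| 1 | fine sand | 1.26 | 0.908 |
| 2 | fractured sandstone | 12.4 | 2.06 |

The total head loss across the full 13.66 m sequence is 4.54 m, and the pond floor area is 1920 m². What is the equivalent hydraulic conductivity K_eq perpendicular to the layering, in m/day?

1.84

Flow is perpendicular to layering, so the layers act in series and the equivalent K is the thickness-weighted harmonic mean.
Total thickness L = 1.26 + 12.4 = 13.66 m.
Σ(b_i/K_i) = 1.26/0.908 + 12.4/2.06 = 7.407 d.
K_eq = L / Σ(b_i/K_i) = 13.66 / 7.407 = 1.844 m/day.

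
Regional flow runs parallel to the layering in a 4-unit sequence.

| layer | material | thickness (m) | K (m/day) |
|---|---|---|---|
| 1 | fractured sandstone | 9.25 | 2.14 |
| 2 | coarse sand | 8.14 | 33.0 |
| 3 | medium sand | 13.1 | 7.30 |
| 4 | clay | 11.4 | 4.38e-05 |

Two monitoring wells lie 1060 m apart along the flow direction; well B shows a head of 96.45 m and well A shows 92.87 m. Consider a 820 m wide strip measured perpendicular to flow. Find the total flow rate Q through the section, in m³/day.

Flow is parallel to layering, so each bed carries its own Darcy discharge and the transmissivities add.
Σ(K_i·b_i) = 2.14×9.25 + 33.0×8.14 + 7.30×13.1 + 4.38e-05×11.4 = 384.0 m²/day.
Hydraulic gradient i = (96.45 − 92.87) / 1060 = 3.58 / 1060 = 0.003377.
Q = Σ(K_i·b_i) · W · i = 384.0 × 820 × 0.003377 = 1064 m³/day.

1060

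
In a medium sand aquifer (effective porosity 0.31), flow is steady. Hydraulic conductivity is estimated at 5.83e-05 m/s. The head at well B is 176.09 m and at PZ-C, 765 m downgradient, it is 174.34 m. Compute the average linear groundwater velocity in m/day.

Convert K: 5.83e-05 m/s × 86400 = 5.037 m/day.
Hydraulic gradient i = (176.09 − 174.34) / 765 = 1.75 / 765 = 0.002288.
Darcy flux q = K · i = 5.037 × 0.002288 = 0.01152 m/day.
Seepage velocity v = q / n_e = 0.01152 / 0.31 = 0.03717 m/day.

0.0372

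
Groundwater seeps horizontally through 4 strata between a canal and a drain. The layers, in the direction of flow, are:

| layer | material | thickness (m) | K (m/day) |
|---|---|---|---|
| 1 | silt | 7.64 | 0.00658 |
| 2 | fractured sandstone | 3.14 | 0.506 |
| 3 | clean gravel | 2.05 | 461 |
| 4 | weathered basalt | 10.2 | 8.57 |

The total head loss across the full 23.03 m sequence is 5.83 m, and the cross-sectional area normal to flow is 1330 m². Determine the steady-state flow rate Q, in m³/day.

6.64

Flow is perpendicular to layering, so the layers act in series and the equivalent K is the thickness-weighted harmonic mean.
Total thickness L = 7.64 + 3.14 + 2.05 + 10.2 = 23.03 m.
Σ(b_i/K_i) = 7.64/0.00658 + 3.14/0.506 + 2.05/461 + 10.2/8.57 = 1168 d.
K_eq = L / Σ(b_i/K_i) = 23.03 / 1168 = 0.01971 m/day.
Q = K_eq · A · (Δh/L) = 0.01971 × 1330 × (5.83/23.03) = 6.636 m³/day.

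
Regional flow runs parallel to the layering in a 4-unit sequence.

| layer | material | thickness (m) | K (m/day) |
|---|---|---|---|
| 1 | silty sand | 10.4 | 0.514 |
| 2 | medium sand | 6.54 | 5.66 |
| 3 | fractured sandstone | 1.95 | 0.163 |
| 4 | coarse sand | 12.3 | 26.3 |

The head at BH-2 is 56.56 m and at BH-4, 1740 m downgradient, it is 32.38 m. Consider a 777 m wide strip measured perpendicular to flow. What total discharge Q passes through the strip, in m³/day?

3950

Flow is parallel to layering, so each bed carries its own Darcy discharge and the transmissivities add.
Σ(K_i·b_i) = 0.514×10.4 + 5.66×6.54 + 0.163×1.95 + 26.3×12.3 = 366.2 m²/day.
Hydraulic gradient i = (56.56 − 32.38) / 1740 = 24.18 / 1740 = 0.01390.
Q = Σ(K_i·b_i) · W · i = 366.2 × 777 × 0.01390 = 3954 m³/day.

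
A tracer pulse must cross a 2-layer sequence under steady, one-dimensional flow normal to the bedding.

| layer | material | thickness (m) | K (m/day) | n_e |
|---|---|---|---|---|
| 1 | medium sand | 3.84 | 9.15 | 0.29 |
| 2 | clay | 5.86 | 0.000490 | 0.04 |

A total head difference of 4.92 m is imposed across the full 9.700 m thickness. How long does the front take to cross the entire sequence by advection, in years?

With flow normal to the layers, continuity requires the same specific discharge q through every layer.
Σ(b_i/K_i) = 3.84/9.15 + 5.86/0.000490 = 11960 d.
q = Δh / Σ(b_i/K_i) = 4.92 / 11960 = 0.0004114 m/day.
In each layer the seepage velocity is v_i = q/n_i, so the layer transit time is t_i = b_i·n_i / q:
  layer 1 (medium sand): t_1 = 3.84 × 0.29 / 0.0004114 = 2707 d
  layer 2 (clay): t_2 = 5.86 × 0.04 / 0.0004114 = 569.8 d
Total t = Σ t_i = 3277 days = 8.971 years.

8.97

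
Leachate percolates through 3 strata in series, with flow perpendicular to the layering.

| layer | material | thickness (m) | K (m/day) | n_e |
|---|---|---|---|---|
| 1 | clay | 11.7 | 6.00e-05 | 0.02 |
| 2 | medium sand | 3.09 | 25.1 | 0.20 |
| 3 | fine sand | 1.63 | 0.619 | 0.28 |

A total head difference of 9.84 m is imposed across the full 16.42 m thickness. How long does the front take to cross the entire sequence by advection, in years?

With flow normal to the layers, continuity requires the same specific discharge q through every layer.
Σ(b_i/K_i) = 11.7/6.00e-05 + 3.09/25.1 + 1.63/0.619 = 1.950e+05 d.
q = Δh / Σ(b_i/K_i) = 9.84 / 1.950e+05 = 5.046e-05 m/day.
In each layer the seepage velocity is v_i = q/n_i, so the layer transit time is t_i = b_i·n_i / q:
  layer 1 (clay): t_1 = 11.7 × 0.02 / 5.046e-05 = 4637 d
  layer 2 (medium sand): t_2 = 3.09 × 0.20 / 5.046e-05 = 12247 d
  layer 3 (fine sand): t_3 = 1.63 × 0.28 / 5.046e-05 = 9045 d
Total t = Σ t_i = 25929 days = 70.99 years.

71.0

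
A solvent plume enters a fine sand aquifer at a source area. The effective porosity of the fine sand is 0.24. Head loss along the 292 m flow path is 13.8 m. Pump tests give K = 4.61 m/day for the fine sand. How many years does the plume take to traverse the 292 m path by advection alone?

0.881

Hydraulic gradient i = Δh / L = 13.8 / 292 = 0.04726.
Darcy flux q = K · i = 4.610 × 0.04726 = 0.2179 m/day.
Seepage velocity v = q / n_e = 0.2179 / 0.24 = 0.9078 m/day.
Travel time t = L / v = 292 / 0.9078 = 321.7 days = 0.8807 years.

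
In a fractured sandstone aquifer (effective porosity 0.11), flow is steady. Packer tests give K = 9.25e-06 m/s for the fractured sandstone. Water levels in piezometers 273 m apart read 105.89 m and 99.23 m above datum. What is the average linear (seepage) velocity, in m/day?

0.177

Convert K: 9.25e-06 m/s × 86400 = 0.7992 m/day.
Hydraulic gradient i = (105.89 − 99.23) / 273 = 6.66 / 273 = 0.02440.
Darcy flux q = K · i = 0.7992 × 0.02440 = 0.01950 m/day.
Seepage velocity v = q / n_e = 0.01950 / 0.11 = 0.1772 m/day.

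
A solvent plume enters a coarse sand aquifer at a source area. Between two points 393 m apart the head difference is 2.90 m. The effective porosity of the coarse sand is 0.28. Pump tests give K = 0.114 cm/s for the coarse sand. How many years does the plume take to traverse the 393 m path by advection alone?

Convert K: 0.114 cm/s × 864 = 98.50 m/day.
Hydraulic gradient i = Δh / L = 2.90 / 393 = 0.007379.
Darcy flux q = K · i = 98.50 × 0.007379 = 0.7268 m/day.
Seepage velocity v = q / n_e = 0.7268 / 0.28 = 2.596 m/day.
Travel time t = L / v = 393 / 2.596 = 151.4 days = 0.4145 years.

0.415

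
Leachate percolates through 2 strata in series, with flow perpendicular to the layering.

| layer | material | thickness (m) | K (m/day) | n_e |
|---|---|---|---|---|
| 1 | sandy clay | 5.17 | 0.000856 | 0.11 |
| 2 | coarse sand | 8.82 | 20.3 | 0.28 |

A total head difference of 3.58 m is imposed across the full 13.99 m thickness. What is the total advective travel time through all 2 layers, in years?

14.0

With flow normal to the layers, continuity requires the same specific discharge q through every layer.
Σ(b_i/K_i) = 5.17/0.000856 + 8.82/20.3 = 6040 d.
q = Δh / Σ(b_i/K_i) = 3.58 / 6040 = 0.0005927 m/day.
In each layer the seepage velocity is v_i = q/n_i, so the layer transit time is t_i = b_i·n_i / q:
  layer 1 (sandy clay): t_1 = 5.17 × 0.11 / 0.0005927 = 959.5 d
  layer 2 (coarse sand): t_2 = 8.82 × 0.28 / 0.0005927 = 4167 d
Total t = Σ t_i = 5126 days = 14.03 years.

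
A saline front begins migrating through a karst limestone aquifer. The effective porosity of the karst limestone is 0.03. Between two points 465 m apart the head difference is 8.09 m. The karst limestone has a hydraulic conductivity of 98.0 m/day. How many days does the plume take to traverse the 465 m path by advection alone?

Hydraulic gradient i = Δh / L = 8.09 / 465 = 0.01740.
Darcy flux q = K · i = 98.00 × 0.01740 = 1.705 m/day.
Seepage velocity v = q / n_e = 1.705 / 0.03 = 56.83 m/day.
Travel time t = L / v = 465 / 56.83 = 8.182 days.

8.18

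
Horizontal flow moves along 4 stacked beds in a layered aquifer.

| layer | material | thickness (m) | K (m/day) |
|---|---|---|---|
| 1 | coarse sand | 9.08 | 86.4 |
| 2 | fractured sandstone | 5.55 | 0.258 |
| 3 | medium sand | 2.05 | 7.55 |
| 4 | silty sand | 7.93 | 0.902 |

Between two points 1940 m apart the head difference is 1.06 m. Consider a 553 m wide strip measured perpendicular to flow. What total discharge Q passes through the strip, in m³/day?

Flow is parallel to layering, so each bed carries its own Darcy discharge and the transmissivities add.
Σ(K_i·b_i) = 86.4×9.08 + 0.258×5.55 + 7.55×2.05 + 0.902×7.93 = 808.6 m²/day.
Hydraulic gradient i = Δh / L = 1.06 / 1940 = 0.0005464.
Q = Σ(K_i·b_i) · W · i = 808.6 × 553 × 0.0005464 = 244.3 m³/day.

244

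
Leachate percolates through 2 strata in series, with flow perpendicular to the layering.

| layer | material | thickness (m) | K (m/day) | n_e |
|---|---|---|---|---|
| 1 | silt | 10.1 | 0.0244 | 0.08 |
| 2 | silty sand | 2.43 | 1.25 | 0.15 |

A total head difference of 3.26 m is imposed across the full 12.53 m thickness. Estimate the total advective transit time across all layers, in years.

With flow normal to the layers, continuity requires the same specific discharge q through every layer.
Σ(b_i/K_i) = 10.1/0.0244 + 2.43/1.25 = 415.9 d.
q = Δh / Σ(b_i/K_i) = 3.26 / 415.9 = 0.007839 m/day.
In each layer the seepage velocity is v_i = q/n_i, so the layer transit time is t_i = b_i·n_i / q:
  layer 1 (silt): t_1 = 10.1 × 0.08 / 0.007839 = 103.1 d
  layer 2 (silty sand): t_2 = 2.43 × 0.15 / 0.007839 = 46.50 d
Total t = Σ t_i = 149.6 days = 0.4095 years.

0.410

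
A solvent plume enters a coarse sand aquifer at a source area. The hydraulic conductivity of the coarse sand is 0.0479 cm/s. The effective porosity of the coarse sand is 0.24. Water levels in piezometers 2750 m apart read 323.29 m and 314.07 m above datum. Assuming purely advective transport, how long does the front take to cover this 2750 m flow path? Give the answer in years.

Convert K: 0.0479 cm/s × 864 = 41.39 m/day.
Hydraulic gradient i = (323.29 − 314.07) / 2750 = 9.22 / 2750 = 0.003353.
Darcy flux q = K · i = 41.39 × 0.003353 = 0.1388 m/day.
Seepage velocity v = q / n_e = 0.1388 / 0.24 = 0.5781 m/day.
Travel time t = L / v = 2750 / 0.5781 = 4757 days = 13.02 years.

13.0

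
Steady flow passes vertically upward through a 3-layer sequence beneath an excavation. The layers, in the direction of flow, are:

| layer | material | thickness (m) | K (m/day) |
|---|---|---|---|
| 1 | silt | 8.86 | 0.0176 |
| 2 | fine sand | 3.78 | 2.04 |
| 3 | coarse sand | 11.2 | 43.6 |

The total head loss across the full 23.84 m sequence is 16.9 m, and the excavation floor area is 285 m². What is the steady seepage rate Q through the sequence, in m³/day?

Flow is perpendicular to layering, so the layers act in series and the equivalent K is the thickness-weighted harmonic mean.
Total thickness L = 8.86 + 3.78 + 11.2 = 23.84 m.
Σ(b_i/K_i) = 8.86/0.0176 + 3.78/2.04 + 11.2/43.6 = 505.5 d.
K_eq = L / Σ(b_i/K_i) = 23.84 / 505.5 = 0.04716 m/day.
Q = K_eq · A · (Δh/L) = 0.04716 × 285 × (16.9/23.84) = 9.528 m³/day.

9.53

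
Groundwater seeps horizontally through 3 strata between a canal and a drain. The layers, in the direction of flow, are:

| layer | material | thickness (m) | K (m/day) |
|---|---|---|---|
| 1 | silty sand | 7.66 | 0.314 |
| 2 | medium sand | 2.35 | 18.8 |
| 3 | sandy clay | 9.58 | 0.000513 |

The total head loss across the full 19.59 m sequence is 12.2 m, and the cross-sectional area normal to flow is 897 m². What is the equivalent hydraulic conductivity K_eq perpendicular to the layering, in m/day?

0.00105

Flow is perpendicular to layering, so the layers act in series and the equivalent K is the thickness-weighted harmonic mean.
Total thickness L = 7.66 + 2.35 + 9.58 = 19.59 m.
Σ(b_i/K_i) = 7.66/0.314 + 2.35/18.8 + 9.58/0.000513 = 18699 d.
K_eq = L / Σ(b_i/K_i) = 19.59 / 18699 = 0.001048 m/day.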